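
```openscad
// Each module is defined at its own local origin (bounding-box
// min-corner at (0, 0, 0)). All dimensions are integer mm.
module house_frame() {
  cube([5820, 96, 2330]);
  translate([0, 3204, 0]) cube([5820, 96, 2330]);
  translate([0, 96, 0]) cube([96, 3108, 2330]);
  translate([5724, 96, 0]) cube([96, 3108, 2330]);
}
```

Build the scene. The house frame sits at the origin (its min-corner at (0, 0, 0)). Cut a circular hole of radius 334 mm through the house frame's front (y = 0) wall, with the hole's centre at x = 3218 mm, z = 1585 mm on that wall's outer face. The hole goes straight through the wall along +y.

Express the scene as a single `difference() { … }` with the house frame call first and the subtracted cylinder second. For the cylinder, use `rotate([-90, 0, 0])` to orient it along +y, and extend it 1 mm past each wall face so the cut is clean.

difference() {
  house_frame();
  translate([3218, -1, 1585]) rotate([-90, 0, 0]) cylinder(h = 98, r = 334);
}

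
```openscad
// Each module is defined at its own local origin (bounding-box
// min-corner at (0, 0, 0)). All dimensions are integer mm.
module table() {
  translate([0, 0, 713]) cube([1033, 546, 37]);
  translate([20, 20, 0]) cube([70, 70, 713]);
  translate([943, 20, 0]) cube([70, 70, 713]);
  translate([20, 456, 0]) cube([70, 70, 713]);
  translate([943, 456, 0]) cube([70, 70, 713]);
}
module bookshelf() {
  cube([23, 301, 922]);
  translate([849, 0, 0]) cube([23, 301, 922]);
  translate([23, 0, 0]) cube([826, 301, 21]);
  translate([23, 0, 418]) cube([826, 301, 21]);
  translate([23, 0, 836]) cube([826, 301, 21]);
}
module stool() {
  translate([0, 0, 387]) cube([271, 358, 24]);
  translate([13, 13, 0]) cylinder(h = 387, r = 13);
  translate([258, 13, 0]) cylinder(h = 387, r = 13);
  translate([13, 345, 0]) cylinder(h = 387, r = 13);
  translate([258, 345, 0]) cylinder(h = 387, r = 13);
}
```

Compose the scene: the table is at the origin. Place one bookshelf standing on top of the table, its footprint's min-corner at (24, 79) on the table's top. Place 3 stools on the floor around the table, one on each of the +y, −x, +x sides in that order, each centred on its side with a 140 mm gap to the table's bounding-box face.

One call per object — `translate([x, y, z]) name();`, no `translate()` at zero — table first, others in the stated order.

table();
translate([24, 79, 750]) bookshelf();
translate([381, 686, 0]) stool();
translate([-411, 94, 0]) stool();
translate([1173, 94, 0]) stool();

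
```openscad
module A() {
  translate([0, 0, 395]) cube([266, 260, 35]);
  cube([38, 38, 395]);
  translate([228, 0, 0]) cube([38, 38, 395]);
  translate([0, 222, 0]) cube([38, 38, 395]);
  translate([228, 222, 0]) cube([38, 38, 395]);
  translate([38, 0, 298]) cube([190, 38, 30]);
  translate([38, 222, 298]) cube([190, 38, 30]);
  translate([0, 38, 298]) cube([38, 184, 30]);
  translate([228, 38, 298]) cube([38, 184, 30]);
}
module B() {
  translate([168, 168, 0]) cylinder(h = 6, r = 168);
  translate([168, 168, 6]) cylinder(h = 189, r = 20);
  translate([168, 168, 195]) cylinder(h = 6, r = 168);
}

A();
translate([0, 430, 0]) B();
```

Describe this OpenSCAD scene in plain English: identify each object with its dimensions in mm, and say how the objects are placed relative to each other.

A is a simple wooden stool: a rectangular seat 266 mm (x) by 260 mm (y), 35 mm thick, top face at z = 430 mm, on four square legs, each 38×38 mm in cross-section. The legs rest on z = 0, each flush with a corner of the seat. Four stretchers, 38 mm wide and 30 mm tall, connect adjacent legs with their undersides at z = 298 mm, each running between the inner faces of the legs it joins and aligned with the legs' outer faces on the other axis.

B is a spool: two coaxial disc flanges of radius 168 mm and thickness 6 mm, joined by a core cylinder of radius 20 mm and height 189 mm. The lower flange rests on z = 0 and the three cylinders share a vertical axis.

The spool is on the floor beside the stool on its +y side.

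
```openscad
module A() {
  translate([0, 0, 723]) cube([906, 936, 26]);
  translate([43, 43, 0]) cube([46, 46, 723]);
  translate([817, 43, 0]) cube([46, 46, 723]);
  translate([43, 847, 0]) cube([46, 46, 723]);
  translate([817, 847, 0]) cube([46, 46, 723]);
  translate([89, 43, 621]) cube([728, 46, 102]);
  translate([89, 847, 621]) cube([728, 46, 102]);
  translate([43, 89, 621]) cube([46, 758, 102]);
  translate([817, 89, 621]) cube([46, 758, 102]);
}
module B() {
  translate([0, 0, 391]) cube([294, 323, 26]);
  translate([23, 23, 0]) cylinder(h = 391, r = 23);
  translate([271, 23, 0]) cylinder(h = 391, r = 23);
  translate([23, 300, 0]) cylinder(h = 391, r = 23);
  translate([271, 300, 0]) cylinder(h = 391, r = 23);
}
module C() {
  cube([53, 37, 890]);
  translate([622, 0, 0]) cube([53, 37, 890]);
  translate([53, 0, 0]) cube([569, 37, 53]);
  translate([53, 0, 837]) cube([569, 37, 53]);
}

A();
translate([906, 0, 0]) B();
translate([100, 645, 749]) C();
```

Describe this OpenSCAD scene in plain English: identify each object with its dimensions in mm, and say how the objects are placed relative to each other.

A is a table: top 906 mm (x) × 936 mm (y), 26 mm thick, upper face at z = 749 mm, on four 46×46 mm square legs, each inset 43 mm from the nearest pair of top edges, running from z = 0 to the bottom of the top. Four apron rails, 46 mm thick and 102 mm tall, run between adjacent legs with their top edges flush with the underside of the top and their outer faces flush with the legs' outer faces.

B is a four-legged stool. The seat is 294×323 mm, 26 mm thick, top at z = 417 mm. It stands on four round legs, each 46 mm in diameter, from z = 0 to the seat underside, each leg's axis is inset half a diameter from the nearest pair of seat edges (so the leg's bounding box is flush with the corner).

C is a picture frame with a 569×784 mm rectangular opening (x by z) and a uniform 53 mm border on every side. Frame depth is 37 mm along y. It is built from two vertical stiles running the full outside height and two horizontal rails spanning the gap between the stiles.

The stool is against the table's +x side, with their −y faces flush. The picture frame is on top of the table.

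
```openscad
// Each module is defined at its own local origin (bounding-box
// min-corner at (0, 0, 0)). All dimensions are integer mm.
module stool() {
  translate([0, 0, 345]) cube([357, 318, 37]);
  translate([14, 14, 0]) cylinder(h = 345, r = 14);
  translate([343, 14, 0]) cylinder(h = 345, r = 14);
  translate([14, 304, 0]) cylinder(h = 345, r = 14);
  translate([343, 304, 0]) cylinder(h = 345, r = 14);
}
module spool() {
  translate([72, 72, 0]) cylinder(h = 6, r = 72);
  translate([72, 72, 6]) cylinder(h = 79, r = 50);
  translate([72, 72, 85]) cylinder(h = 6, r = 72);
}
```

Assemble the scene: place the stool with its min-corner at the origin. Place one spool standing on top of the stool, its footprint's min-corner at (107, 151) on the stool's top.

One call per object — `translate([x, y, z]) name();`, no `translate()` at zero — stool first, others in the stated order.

stool();
translate([107, 151, 382]) spool();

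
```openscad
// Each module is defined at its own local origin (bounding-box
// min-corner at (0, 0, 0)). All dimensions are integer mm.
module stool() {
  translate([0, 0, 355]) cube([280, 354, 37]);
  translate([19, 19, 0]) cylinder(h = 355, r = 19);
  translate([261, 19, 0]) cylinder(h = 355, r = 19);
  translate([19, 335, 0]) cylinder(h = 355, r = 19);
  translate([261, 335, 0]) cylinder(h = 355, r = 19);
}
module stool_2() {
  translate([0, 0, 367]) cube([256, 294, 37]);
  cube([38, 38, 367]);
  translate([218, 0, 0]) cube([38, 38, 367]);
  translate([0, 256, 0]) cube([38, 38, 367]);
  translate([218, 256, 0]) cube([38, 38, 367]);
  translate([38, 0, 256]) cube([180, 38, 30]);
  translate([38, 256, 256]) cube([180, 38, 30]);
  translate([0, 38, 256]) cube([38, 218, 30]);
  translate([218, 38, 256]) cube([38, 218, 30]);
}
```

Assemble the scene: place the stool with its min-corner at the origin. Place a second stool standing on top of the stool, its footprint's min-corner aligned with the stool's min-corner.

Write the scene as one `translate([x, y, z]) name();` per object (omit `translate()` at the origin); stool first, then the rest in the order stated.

stool();
translate([0, 0, 392]) stool_2();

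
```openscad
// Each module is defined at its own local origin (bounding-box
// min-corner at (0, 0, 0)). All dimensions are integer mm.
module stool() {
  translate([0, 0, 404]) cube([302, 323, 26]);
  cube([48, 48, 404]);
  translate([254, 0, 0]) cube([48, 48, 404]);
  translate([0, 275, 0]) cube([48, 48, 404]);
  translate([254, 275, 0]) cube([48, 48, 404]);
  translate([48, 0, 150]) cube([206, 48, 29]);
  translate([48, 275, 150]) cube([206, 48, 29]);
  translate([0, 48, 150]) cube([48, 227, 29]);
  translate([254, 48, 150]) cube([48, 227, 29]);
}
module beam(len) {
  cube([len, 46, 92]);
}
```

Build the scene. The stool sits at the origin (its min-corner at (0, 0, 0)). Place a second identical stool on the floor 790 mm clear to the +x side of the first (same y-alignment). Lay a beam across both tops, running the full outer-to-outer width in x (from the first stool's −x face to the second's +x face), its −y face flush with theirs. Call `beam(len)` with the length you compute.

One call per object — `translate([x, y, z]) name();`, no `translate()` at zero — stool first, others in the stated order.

stool();
translate([1092, 0, 0]) stool();
translate([0, 0, 430]) beam(1394);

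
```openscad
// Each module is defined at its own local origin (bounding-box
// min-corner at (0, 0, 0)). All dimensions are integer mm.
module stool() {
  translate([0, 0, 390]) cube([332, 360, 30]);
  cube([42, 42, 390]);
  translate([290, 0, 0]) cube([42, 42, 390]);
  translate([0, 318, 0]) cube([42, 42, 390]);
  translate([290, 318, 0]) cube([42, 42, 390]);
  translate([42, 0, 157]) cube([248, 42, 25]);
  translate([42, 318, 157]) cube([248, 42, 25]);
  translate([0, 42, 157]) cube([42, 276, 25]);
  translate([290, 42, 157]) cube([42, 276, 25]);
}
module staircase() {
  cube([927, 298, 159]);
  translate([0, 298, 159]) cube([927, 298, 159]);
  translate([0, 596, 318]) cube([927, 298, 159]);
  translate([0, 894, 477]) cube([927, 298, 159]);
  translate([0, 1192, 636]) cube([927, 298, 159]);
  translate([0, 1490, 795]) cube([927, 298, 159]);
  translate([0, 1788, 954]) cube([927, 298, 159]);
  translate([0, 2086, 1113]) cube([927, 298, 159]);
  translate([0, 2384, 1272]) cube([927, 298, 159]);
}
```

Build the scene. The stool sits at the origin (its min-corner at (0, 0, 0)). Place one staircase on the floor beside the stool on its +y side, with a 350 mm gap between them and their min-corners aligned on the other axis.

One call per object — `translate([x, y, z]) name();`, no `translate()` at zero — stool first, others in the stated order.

stool();
translate([0, 710, 0]) staircase();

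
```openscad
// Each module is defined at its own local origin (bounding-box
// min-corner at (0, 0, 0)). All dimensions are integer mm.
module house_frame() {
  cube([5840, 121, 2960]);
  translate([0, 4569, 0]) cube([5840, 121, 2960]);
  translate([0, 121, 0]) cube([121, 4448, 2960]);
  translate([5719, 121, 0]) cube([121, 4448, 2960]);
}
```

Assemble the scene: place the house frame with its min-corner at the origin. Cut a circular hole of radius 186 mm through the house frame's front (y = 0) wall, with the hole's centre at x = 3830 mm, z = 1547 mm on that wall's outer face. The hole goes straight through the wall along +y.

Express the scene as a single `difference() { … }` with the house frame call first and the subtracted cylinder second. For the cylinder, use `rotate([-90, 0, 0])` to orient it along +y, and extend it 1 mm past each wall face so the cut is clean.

difference() {
  house_frame();
  translate([3830, -1, 1547]) rotate([-90, 0, 0]) cylinder(h = 123, r = 186);
}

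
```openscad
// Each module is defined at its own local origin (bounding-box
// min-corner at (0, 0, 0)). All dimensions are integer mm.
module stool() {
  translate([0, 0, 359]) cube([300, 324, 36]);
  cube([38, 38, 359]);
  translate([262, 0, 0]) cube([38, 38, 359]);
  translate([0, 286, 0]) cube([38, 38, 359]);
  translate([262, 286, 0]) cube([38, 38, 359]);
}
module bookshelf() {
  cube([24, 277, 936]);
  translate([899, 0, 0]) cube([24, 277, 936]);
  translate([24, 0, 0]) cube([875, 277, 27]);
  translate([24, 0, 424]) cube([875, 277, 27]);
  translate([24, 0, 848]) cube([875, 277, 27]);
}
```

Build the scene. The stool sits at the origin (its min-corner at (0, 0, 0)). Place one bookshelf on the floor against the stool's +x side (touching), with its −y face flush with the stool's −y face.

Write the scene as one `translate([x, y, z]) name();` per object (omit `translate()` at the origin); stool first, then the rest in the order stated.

stool();
translate([300, 0, 0]) bookshelf();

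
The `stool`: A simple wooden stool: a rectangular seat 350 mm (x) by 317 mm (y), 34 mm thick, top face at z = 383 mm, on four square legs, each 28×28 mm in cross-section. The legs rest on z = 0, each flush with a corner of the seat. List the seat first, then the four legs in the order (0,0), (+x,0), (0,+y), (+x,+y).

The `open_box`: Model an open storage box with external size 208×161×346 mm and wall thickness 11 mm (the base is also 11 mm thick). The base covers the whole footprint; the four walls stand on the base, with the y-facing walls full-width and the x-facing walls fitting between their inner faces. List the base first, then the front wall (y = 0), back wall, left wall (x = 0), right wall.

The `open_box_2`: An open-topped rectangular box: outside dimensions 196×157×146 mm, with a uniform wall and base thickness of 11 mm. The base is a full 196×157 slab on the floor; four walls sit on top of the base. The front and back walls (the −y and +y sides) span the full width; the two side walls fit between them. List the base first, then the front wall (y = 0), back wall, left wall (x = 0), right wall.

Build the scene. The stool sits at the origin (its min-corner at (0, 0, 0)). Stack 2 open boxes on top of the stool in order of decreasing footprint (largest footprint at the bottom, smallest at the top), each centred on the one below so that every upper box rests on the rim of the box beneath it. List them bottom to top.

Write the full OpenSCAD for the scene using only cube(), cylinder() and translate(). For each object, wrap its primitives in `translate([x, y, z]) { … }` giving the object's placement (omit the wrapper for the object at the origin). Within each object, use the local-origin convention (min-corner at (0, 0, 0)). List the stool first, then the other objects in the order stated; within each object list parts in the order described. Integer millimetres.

translate([0, 0, 349]) cube([350, 317, 34]);
cube([28, 28, 349]);
translate([322, 0, 0]) cube([28, 28, 349]);
translate([0, 289, 0]) cube([28, 28, 349]);
translate([322, 289, 0]) cube([28, 28, 349]);
translate([71, 78, 383]) {
  cube([208, 161, 11]);
  translate([0, 0, 11]) cube([208, 11, 335]);
  translate([0, 150, 11]) cube([208, 11, 335]);
  translate([0, 11, 11]) cube([11, 139, 335]);
  translate([197, 11, 11]) cube([11, 139, 335]);
}
translate([77, 80, 729]) {
  cube([196, 157, 11]);
  translate([0, 0, 11]) cube([196, 11, 135]);
  translate([0, 146, 11]) cube([196, 11, 135]);
  translate([0, 11, 11]) cube([11, 135, 135]);
  translate([185, 11, 11]) cube([11, 135, 135]);
}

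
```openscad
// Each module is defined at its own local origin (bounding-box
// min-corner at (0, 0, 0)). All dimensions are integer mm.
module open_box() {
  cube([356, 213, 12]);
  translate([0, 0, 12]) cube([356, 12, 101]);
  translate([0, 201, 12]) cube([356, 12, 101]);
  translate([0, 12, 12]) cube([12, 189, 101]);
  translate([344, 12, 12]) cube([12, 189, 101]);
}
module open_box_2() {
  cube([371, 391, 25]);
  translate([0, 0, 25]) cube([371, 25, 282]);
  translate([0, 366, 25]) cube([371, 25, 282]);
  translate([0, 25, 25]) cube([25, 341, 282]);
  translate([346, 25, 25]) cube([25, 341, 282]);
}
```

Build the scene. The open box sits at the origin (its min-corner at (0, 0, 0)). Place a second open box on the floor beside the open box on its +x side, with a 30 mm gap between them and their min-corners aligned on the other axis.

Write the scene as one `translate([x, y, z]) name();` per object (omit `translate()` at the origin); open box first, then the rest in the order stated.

open_box();
translate([386, 0, 0]) open_box_2();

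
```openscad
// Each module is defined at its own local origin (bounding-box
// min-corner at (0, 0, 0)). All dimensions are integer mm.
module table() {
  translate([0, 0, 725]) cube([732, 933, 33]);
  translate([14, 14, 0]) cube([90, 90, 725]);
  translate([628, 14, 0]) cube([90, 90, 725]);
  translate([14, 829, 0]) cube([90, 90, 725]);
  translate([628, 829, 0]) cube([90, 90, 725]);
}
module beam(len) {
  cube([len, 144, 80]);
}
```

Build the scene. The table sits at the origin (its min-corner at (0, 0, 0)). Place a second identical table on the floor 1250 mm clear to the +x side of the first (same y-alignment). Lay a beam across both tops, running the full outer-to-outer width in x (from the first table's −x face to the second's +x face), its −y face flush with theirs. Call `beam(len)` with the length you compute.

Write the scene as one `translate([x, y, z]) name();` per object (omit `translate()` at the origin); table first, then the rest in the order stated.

table();
translate([1982, 0, 0]) table();
translate([0, 0, 758]) beam(2714);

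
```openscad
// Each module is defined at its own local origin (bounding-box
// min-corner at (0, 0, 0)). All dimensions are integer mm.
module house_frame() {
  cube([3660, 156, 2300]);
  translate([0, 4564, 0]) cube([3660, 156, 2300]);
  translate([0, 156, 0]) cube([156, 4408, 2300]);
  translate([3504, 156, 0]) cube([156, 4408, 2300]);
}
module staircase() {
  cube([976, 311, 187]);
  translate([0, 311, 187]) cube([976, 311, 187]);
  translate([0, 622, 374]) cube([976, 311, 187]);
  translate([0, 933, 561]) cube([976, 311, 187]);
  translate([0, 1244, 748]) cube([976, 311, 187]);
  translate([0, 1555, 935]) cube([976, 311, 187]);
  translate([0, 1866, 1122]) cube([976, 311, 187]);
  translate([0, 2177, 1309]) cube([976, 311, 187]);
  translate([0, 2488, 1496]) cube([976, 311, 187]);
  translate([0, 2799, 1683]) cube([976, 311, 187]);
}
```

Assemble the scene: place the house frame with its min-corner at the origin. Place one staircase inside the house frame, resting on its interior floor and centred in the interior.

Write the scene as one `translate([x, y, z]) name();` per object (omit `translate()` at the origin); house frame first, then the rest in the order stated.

house_frame();
translate([1342, 805, 0]) staircase();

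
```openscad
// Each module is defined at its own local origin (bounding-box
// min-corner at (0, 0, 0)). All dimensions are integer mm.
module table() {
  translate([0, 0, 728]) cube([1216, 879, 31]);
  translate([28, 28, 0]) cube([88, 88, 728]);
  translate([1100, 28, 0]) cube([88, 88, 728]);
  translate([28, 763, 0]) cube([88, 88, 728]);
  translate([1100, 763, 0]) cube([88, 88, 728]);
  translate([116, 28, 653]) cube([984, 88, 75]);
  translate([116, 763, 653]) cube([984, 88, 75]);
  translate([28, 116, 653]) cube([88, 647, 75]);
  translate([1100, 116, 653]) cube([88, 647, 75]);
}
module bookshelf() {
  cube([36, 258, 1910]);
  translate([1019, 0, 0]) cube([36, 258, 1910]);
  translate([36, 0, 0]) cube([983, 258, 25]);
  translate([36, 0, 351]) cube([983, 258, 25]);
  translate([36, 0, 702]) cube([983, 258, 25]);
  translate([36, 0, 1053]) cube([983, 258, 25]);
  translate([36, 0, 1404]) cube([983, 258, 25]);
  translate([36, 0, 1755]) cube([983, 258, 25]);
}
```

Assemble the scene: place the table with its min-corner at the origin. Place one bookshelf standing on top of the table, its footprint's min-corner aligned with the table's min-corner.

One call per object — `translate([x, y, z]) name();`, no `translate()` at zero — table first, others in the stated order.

table();
translate([0, 0, 759]) bookshelf();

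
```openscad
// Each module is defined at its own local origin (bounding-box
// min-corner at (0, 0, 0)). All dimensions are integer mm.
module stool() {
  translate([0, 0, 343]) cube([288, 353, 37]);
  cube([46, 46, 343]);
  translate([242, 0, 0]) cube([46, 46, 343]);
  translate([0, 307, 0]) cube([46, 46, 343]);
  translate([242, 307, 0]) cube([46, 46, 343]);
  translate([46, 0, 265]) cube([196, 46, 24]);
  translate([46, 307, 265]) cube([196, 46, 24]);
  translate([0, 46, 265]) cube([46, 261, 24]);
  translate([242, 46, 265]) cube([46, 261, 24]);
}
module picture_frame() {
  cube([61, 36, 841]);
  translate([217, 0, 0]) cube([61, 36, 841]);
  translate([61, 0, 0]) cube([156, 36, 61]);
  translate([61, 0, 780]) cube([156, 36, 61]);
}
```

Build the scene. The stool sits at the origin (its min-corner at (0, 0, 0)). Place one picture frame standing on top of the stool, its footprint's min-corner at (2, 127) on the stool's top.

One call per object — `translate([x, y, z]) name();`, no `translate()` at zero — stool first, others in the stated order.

stool();
translate([2, 127, 380]) picture_frame();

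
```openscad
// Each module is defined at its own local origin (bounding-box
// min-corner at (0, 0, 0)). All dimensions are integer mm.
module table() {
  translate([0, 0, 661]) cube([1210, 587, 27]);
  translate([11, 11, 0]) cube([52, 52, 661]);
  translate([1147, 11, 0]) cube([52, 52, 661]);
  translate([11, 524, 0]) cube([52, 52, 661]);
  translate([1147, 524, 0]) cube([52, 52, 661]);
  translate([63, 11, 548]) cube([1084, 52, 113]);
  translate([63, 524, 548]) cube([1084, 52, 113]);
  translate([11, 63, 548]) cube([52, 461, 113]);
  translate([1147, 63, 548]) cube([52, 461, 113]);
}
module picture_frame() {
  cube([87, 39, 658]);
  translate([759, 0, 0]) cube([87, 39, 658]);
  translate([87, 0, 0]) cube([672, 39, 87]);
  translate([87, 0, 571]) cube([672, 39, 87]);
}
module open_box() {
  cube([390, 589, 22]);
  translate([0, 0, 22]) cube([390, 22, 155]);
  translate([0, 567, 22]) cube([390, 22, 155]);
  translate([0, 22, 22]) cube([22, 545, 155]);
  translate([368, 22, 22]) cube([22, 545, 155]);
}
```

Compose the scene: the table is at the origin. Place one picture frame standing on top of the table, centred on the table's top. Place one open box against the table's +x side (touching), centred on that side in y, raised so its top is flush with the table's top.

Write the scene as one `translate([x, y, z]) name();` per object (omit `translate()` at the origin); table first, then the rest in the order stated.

table();
translate([182, 274, 688]) picture_frame();
translate([1210, -1, 511]) open_box();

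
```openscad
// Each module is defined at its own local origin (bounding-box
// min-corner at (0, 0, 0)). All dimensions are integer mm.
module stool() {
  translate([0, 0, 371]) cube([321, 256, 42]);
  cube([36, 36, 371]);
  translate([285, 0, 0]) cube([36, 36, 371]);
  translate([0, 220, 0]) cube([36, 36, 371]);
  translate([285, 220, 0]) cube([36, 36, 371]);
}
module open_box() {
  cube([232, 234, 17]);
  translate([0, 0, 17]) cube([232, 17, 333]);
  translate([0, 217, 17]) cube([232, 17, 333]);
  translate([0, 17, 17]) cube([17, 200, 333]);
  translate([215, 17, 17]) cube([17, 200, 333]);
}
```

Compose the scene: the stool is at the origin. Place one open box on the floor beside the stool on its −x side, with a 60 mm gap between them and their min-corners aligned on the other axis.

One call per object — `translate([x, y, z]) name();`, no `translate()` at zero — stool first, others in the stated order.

stool();
translate([-292, 0, 0]) open_box();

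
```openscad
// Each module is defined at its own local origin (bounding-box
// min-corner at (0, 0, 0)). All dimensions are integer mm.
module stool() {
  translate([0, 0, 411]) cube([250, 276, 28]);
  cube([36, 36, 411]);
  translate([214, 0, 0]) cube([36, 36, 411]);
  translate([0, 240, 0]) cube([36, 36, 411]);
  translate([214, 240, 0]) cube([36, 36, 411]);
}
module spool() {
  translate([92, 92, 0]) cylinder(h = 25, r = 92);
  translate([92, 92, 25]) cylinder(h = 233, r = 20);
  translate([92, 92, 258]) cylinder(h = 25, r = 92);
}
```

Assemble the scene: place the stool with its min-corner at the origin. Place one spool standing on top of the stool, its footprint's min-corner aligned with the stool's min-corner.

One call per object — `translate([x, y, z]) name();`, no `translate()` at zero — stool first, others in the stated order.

stool();
translate([0, 0, 439]) spool();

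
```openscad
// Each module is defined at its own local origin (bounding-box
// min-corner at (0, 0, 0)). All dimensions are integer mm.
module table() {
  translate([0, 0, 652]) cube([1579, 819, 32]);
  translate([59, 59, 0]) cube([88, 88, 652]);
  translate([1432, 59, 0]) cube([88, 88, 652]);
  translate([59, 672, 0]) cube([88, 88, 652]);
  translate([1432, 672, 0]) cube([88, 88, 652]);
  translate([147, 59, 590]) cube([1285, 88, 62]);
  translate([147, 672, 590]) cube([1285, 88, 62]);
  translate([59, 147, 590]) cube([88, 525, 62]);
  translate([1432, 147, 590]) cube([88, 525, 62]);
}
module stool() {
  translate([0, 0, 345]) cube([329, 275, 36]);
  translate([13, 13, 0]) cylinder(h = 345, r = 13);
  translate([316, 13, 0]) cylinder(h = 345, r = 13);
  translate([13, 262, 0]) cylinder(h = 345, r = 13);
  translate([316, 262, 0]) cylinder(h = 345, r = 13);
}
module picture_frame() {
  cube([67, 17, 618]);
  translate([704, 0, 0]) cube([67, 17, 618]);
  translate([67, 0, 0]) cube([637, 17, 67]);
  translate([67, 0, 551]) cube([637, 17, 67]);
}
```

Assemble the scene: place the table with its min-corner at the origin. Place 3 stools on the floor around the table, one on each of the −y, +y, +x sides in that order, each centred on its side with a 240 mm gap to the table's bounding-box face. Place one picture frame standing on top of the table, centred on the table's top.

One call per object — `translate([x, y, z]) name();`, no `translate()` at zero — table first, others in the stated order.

table();
translate([625, -515, 0]) stool();
translate([625, 1059, 0]) stool();
translate([1819, 272, 0]) stool();
translate([404, 401, 684]) picture_frame();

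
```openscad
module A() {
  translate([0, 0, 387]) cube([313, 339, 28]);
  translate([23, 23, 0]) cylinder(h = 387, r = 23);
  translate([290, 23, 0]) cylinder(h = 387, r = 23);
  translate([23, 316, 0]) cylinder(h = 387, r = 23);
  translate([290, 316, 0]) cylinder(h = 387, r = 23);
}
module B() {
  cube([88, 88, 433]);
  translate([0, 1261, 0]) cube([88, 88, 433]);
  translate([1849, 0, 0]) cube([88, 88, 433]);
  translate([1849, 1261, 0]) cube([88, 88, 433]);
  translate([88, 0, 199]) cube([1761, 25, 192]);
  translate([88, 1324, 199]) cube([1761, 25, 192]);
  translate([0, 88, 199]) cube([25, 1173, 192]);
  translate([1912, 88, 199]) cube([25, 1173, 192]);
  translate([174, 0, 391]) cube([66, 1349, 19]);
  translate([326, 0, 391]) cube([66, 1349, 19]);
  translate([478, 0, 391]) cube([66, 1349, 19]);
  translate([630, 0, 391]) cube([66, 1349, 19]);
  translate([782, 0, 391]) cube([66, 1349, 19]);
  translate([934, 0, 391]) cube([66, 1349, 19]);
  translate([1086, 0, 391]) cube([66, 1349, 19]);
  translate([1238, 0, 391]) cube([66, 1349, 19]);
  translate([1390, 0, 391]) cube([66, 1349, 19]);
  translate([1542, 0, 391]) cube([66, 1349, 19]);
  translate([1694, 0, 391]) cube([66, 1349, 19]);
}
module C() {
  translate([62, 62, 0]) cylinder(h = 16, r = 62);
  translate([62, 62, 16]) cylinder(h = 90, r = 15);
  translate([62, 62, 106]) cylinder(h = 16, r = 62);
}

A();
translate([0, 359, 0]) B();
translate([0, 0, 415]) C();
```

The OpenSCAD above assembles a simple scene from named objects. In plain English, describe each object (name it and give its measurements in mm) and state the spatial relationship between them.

A is a four-legged stool. The seat is 313×339 mm, 28 mm thick, top at z = 415 mm. It stands on four round legs, each 46 mm in diameter, from z = 0 to the seat underside, each leg's axis is inset half a diameter from the nearest pair of seat edges (so the leg's bounding box is flush with the corner).

B is a bed frame 1937 mm long (x) by 1349 mm wide (y). Four 88×88 mm corner posts, 433 mm tall, at the corners of the footprint. Four rails of 25 mm thickness and 192 mm height run between adjacent posts with their undersides at z = 199 mm, their outer faces flush with the outside of the frame (the two x-running rails run between the posts' inner faces; the two y-running rails run between the posts' inner faces). 11 slats, each 66 mm wide (x) and 19 mm thick, lie across the top of the two x-running rails, running the full 1349 mm width of the frame in y; the slats are evenly spaced along x between the inner faces of the end posts with equal gaps (rounded down to the nearest mm) at the −x end and between each pair — any rounding remainder accumulates at the +x end.

C is a spool: two coaxial disc flanges of radius 62 mm and thickness 16 mm, joined by a core cylinder of radius 15 mm and height 90 mm. The lower flange rests on z = 0 and the three cylinders share a vertical axis.

The bed frame is on the floor beside the stool on its +y side. The spool is on top of the stool.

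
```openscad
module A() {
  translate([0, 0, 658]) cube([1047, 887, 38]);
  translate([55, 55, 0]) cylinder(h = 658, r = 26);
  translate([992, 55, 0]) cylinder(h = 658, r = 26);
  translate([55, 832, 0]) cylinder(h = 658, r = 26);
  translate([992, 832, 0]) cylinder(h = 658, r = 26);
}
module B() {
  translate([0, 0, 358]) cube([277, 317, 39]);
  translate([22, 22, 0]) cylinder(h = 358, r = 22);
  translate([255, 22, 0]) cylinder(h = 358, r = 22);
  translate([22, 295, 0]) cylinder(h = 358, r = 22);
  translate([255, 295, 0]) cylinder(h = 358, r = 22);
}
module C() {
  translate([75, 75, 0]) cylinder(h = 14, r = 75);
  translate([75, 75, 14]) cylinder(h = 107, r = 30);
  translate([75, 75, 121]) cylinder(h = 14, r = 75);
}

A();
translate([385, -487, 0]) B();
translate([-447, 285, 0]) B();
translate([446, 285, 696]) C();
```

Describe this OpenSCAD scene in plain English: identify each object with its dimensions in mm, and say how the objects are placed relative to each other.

A is a table with a 1047×887 mm rectangular top, 38 mm thick, top surface at z = 696 mm, supported by four round legs of 52 mm diameter, each leg's bounding box inset 29 mm from the nearest pair of top edges, running from the floor.

B is a four-legged stool. The seat is a 277×317×39 mm slab whose top surface is at z = 397 mm; four round legs, each 44 mm in diameter, run from the floor (z = 0) to the underside of the seat, each leg's axis is inset half a diameter from the nearest pair of seat edges (so the leg's bounding box is flush with the corner).

C is a spool: two coaxial disc flanges of radius 75 mm and thickness 14 mm, joined by a core cylinder of radius 30 mm and height 107 mm. The lower flange rests on z = 0 and the three cylinders share a vertical axis.

Two stools sit around the table at the −y, −x sides. The spool is on top of the table.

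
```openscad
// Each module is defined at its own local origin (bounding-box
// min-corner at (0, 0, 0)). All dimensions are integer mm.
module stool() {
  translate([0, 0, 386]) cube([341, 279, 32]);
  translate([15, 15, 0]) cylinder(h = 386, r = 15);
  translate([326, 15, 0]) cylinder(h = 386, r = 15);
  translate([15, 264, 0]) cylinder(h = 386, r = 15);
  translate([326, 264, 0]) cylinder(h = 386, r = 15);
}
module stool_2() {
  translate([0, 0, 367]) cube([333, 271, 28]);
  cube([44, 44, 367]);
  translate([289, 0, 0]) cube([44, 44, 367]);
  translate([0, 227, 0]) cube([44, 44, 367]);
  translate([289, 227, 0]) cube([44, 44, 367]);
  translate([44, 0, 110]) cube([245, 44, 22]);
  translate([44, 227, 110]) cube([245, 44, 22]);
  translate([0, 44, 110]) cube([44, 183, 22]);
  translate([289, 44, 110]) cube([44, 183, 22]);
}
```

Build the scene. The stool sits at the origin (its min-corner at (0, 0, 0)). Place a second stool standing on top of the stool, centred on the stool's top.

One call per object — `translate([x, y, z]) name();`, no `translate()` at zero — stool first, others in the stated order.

stool();
translate([4, 4, 418]) stool_2();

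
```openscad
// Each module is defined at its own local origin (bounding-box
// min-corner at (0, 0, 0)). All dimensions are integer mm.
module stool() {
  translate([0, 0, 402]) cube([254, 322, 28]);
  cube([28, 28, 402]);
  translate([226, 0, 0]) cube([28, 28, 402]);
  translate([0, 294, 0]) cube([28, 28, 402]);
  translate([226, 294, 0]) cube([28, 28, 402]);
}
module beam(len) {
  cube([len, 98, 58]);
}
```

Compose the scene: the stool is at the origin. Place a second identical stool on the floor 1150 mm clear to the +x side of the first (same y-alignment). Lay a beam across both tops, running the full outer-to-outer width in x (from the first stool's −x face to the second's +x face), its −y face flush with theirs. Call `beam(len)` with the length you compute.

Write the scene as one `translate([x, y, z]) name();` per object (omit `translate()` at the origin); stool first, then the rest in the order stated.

stool();
translate([1404, 0, 0]) stool();
translate([0, 0, 430]) beam(1658);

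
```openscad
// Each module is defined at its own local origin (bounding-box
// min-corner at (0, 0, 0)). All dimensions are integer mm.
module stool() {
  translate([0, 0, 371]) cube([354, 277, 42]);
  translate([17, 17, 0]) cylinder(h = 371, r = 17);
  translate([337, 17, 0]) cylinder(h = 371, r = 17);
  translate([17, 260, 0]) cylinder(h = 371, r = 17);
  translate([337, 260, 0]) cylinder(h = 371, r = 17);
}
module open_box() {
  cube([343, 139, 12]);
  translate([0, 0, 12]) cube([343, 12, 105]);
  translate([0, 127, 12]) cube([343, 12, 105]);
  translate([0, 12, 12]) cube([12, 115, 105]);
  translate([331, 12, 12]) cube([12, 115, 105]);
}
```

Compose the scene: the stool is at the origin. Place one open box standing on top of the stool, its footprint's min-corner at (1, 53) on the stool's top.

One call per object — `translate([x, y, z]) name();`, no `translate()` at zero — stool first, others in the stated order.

stool();
translate([1, 53, 413]) open_box();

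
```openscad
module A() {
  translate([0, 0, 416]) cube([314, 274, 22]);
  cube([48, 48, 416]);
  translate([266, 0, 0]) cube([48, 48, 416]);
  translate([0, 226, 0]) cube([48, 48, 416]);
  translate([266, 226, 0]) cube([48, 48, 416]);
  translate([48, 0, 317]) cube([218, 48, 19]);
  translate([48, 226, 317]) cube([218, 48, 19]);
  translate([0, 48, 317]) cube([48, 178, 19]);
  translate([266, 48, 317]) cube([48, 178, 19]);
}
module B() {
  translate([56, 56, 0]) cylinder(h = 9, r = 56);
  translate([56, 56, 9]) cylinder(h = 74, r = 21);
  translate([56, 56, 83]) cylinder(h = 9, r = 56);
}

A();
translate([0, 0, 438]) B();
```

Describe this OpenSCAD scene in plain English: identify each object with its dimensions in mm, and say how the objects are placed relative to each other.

A is a simple wooden stool: a rectangular seat 314 mm (x) by 274 mm (y), 22 mm thick, top face at z = 438 mm, on four square legs, each 48×48 mm in cross-section. The legs rest on z = 0, each flush with a corner of the seat. Four stretchers, 48 mm wide and 19 mm tall, connect adjacent legs with their undersides at z = 317 mm, each running between the inner faces of the legs it joins and aligned with the legs' outer faces on the other axis.

B is a spool: two coaxial disc flanges of radius 56 mm and thickness 9 mm, joined by a core cylinder of radius 21 mm and height 74 mm. The lower flange rests on z = 0 and the three cylinders share a vertical axis.

The spool is on top of the stool.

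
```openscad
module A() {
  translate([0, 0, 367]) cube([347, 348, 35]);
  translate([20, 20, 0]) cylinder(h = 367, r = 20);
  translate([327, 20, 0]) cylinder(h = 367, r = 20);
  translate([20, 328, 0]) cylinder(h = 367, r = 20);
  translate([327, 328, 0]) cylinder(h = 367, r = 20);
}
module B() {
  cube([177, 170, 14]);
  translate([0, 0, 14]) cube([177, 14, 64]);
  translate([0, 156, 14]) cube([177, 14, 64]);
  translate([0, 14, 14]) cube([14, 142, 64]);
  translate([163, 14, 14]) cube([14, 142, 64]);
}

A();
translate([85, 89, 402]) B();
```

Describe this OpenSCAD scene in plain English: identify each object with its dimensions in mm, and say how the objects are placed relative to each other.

A is a four-legged stool. The seat is a 347×348×35 mm slab whose top surface is at z = 402 mm; four round legs, each 40 mm in diameter, run from the floor (z = 0) to the underside of the seat, each leg's axis is inset half a diameter from the nearest pair of seat edges (so the leg's bounding box is flush with the corner).

B is an open-topped rectangular box: outside dimensions 177×170×78 mm, with a uniform wall and base thickness of 14 mm. The base is a full 177×170 slab on the floor; four walls sit on top of the base. The front and back walls (the −y and +y sides) span the full width; the two side walls fit between them.

The open box is on top of the stool, centred.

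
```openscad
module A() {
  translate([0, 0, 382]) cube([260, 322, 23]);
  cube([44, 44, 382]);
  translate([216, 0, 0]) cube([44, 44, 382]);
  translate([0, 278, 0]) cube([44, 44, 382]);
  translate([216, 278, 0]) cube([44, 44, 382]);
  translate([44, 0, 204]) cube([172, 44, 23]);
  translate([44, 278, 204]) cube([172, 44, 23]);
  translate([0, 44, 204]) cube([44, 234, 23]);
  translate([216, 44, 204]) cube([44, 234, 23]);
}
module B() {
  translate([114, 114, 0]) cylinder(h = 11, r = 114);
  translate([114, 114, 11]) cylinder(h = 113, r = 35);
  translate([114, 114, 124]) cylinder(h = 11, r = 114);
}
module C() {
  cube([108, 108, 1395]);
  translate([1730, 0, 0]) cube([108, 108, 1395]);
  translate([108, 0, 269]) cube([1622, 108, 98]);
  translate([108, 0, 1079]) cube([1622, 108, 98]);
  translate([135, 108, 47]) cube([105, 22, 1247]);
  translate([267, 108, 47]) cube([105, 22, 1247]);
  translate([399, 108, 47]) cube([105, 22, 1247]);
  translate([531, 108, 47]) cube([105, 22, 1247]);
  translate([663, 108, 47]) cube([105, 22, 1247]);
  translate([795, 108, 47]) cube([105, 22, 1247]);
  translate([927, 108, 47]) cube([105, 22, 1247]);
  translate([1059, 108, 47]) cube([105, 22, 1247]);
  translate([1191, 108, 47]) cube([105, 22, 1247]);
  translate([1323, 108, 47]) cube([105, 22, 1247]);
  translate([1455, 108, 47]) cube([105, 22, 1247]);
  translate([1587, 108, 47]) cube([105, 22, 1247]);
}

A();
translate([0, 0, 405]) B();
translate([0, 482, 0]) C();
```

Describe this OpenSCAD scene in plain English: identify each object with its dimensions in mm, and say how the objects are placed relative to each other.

A is a simple wooden stool: a rectangular seat 260 mm (x) by 322 mm (y), 23 mm thick, top face at z = 405 mm, on four square legs, each 44×44 mm in cross-section. The legs rest on z = 0, each flush with a corner of the seat. Four stretchers, 44 mm wide and 23 mm tall, connect adjacent legs with their undersides at z = 204 mm, each running between the inner faces of the legs it joins and aligned with the legs' outer faces on the other axis.

B is a spool: two coaxial disc flanges of radius 114 mm and thickness 11 mm, joined by a core cylinder of radius 35 mm and height 113 mm. The lower flange rests on z = 0 and the three cylinders share a vertical axis.

C is a fence section. Two 108×108 mm posts, 1395 mm tall, stand on the floor with a clear span of 1622 mm between their inner faces. Two horizontal rails of 108×98 mm section span the gap between the posts with their undersides at z = 269 mm and z = 1079 mm, flush with the posts' −y face. 12 pickets, each 105 mm wide, 22 mm thick and 1247 mm tall, are fixed to the +y face of the rails with their bottoms at z = 47 mm, evenly spaced across the span with equal gaps (rounded down to the nearest mm) at the −x end and between each pair — any rounding remainder accumulates at the +x end.

The spool is on top of the stool. The fence section is on the floor beside the stool on its +y side.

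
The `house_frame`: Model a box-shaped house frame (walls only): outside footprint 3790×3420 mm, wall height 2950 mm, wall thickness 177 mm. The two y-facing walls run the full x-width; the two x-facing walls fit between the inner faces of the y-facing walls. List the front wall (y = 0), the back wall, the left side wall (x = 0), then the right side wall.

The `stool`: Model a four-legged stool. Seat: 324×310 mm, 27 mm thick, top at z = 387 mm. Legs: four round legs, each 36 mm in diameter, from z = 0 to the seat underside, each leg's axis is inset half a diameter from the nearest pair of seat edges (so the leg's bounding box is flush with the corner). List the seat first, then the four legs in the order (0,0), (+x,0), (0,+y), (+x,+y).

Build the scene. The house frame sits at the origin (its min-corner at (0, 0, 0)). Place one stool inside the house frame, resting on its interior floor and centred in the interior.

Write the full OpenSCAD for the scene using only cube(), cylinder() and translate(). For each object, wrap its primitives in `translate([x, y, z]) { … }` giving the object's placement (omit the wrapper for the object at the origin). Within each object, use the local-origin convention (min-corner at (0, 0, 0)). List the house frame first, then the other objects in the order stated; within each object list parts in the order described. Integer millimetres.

cube([3790, 177, 2950]);
translate([0, 3243, 0]) cube([3790, 177, 2950]);
translate([0, 177, 0]) cube([177, 3066, 2950]);
translate([3613, 177, 0]) cube([177, 3066, 2950]);
translate([1733, 1555, 0]) {
  translate([0, 0, 360]) cube([324, 310, 27]);
  translate([18, 18, 0]) cylinder(h = 360, r = 18);
  translate([306, 18, 0]) cylinder(h = 360, r = 18);
  translate([18, 292, 0]) cylinder(h = 360, r = 18);
  translate([306, 292, 0]) cylinder(h = 360, r = 18);
}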